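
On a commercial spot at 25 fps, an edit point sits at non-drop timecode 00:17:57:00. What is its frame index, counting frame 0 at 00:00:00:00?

26925

Total seconds to the label: (0 × 3600 + 17 × 60 + 57) = 1077.
Frame index = 1077 × 25 + 0 = 26925.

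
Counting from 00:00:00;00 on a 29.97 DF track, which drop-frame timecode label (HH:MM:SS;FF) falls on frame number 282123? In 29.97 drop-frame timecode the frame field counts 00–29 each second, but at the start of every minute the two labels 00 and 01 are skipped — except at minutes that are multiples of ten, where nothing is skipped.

Ten DF minutes hold 17982 frames, so frame 282123 lies in block 15 (frames 269730–287711) with 12393 frames into that block.
The block's first minute is 1800 frames and the rest 1798 each; 12393 frames reaches minute 6, so 15 × 18 + 6 × 2 = 282 labels have been skipped so far.
Adding those back, label number 282123 + 282 = 282405 at 30 labels/s is 9413 s + 15 f = 2 h 36 min 53 s frame 15, i.e. 02:36:53;15.

02:36:53;15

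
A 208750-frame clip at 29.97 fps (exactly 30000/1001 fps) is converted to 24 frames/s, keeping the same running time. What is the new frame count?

Target frames = source frames × (target rate / source rate) = 208750 × (24)/(30000/1001) = 208750 × 1001/1250 = 167167.

167167 frames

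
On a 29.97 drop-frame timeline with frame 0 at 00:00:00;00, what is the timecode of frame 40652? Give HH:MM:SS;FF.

00:22:36;12

Each 10-minute DF block holds 10 × 60 × 30 − 9 × 2 = 17982 frames. 40652 ÷ 17982 → 2 full blocks, remainder 4688.
Within the partial block the first minute is 1800 frames and each further minute 1798, so 2 further minute boundaries passed. Total skipped labels = 18 × 2 + 2 × 2 = 40.
Non-drop label index = 40652 + 40 = 40692; at 30 labels/s that is 00:22:36:12, i.e. DF 00:22:36;12.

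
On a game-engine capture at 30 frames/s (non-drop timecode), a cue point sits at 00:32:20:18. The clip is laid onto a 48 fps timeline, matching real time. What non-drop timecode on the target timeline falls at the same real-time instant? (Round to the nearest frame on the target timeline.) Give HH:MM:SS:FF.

Source frame index: (0×3600 + 32×60 + 20) × 30 + 18 = 58218.
Real time: 58218 / (30) = 9703/5 s.
Target frame: (9703/5) × (48) = 465744/5 ≈ 93148.800 → 93149.
At 48 labels/s: frame 93149 → 00:32:20:29.

00:32:20:29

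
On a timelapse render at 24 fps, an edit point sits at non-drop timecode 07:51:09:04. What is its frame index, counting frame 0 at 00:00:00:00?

Total seconds to the label: (7 × 3600 + 51 × 60 + 9) = 28269.
Frame index = 28269 × 24 + 4 = 678460.

frame 678460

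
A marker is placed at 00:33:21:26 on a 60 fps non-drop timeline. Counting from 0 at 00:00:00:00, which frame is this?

Total seconds to the label: (0 × 3600 + 33 × 60 + 21) = 2001.
Frame index = 2001 × 60 + 26 = 120086.

120086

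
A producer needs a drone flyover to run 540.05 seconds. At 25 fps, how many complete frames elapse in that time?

13501 frames

Frames = 540.05 × 25 = 54005/4 ≈ 13501.2500.
Complete frames: 13501.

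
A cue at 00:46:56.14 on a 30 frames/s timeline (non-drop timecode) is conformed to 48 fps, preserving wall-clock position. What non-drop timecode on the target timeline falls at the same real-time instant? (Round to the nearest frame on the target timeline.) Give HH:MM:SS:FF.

Source frame index: (0×3600 + 46×60 + 56) × 30 + 14 = 84494.
Real time: 84494 / (30) = 42247/15 s.
Target frame: (42247/15) × (48) = 675952/5 ≈ 135190.400 → 135190.
At 48 labels/s: frame 135190 → 00:46:56:22.

00:46:56:22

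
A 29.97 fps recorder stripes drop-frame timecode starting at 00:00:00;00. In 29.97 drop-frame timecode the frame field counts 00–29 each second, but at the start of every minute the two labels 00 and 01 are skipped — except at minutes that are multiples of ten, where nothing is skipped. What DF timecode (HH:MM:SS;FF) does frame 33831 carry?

Ten DF minutes hold 17982 frames, so frame 33831 lies in block 1 (frames 17982–35963) with 15849 frames into that block.
The block's first minute is 1800 frames and the rest 1798 each; 15849 frames reaches minute 8, so 1 × 18 + 8 × 2 = 34 labels have been skipped so far.
Adding those back, label number 33831 + 34 = 33865 at 30 labels/s is 1128 s + 25 f = 0 h 18 min 48 s frame 25, i.e. 00:18:48;25.

00:18:48;25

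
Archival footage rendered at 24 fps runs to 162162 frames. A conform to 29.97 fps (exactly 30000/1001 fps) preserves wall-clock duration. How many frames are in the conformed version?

202500 frames

Target frames = source frames × (target rate / source rate) = 162162 × (30000/1001)/(24) = 162162 × 1250/1001 = 202500.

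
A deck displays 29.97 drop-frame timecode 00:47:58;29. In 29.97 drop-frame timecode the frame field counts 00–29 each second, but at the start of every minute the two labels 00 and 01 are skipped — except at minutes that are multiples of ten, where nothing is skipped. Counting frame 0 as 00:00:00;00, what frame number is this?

86283

Complete 10-minute blocks: 4, each 17982 frames → 71928.
Remaining 7 whole minutes in the current block: 1800 + 6 × 1798 = 12588 frames.
Within the current minute: 58 × 30 + 29 − 2 = 1767 (labels ;00/;01 skipped at this minute). Total = 71928 + 12588 + 1767 = 86283.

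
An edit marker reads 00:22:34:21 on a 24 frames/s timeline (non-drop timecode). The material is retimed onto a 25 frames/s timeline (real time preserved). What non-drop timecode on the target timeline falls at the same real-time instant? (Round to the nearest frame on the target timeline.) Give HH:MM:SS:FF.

00:22:34:22

Source frame index: (0×3600 + 22×60 + 34) × 24 + 21 = 32517.
Real time: 32517 / (24) = 10839/8 s.
Target frame: (10839/8) × (25) = 270975/8 ≈ 33871.875 → 33872.
At 25 labels/s: frame 33872 → 00:22:34:22.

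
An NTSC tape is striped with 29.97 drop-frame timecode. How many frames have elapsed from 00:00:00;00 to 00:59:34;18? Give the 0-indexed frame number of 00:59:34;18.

As if non-drop at 30 labels/s: (0 × 3600 + 59 × 60 + 34) × 30 + 18 = 107238.
Minute boundaries passed: 59; those not divisible by 10: 59 − 5 = 54; dropped labels = 2 × 54 = 108.
Actual frame index = 107238 − 108 = 107130.

107130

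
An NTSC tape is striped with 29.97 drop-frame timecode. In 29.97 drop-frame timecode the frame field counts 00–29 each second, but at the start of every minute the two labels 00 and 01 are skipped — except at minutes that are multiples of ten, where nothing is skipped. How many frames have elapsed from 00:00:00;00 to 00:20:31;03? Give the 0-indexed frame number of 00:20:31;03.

36897

As if non-drop at 30 labels/s: (0 × 3600 + 20 × 60 + 31) × 30 + 3 = 36933.
Minute boundaries passed: 20; those not divisible by 10: 20 − 2 = 18; dropped labels = 2 × 18 = 36.
Actual frame index = 36933 − 36 = 36897.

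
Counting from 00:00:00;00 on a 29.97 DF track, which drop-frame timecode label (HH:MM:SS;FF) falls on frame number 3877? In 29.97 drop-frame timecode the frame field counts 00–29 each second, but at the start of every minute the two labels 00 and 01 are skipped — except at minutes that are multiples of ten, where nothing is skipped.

Ten DF minutes hold 17982 frames, so frame 3877 lies in block 0 (frames 0–17981) with 3877 frames into that block.
The block's first minute is 1800 frames and the rest 1798 each; 3877 frames reaches minute 2, so 0 × 18 + 2 × 2 = 4 labels have been skipped so far.
Adding those back, label number 3877 + 4 = 3881 at 30 labels/s is 129 s + 11 f = 0 h 2 min 9 s frame 11, i.e. 00:02:09;11.

00:02:09;11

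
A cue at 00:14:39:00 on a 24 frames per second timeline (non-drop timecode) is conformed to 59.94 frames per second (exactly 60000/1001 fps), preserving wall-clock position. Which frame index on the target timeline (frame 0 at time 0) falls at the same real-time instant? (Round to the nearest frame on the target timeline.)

Source frame index: (0×3600 + 14×60 + 39) × 24 + 0 = 21096.
Real time: 21096 / (24) = 879 s.
Target frame: (879) × (60000/1001) = 52740000/1001 ≈ 52687.313 → 52687.

frame 52687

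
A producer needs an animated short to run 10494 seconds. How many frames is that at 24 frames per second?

Frames = 10494 × 24 = 251856.

251856 frames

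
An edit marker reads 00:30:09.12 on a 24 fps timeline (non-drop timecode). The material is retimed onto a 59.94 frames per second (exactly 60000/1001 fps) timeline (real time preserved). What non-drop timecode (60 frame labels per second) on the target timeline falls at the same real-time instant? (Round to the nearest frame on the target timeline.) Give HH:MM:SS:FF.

Source frame index: (0×3600 + 30×60 + 9) × 24 + 12 = 43428.
Real time: 43428 / (24) = 3619/2 s.
Target frame: (3619/2) × (60000/1001) = 1410000/13 ≈ 108461.538 → 108462.
At 60 labels/s: frame 108462 → 00:30:07:42.

00:30:07:42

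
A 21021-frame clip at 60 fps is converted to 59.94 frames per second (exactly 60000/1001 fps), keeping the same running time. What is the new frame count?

Target frames = source frames × (target rate / source rate) = 21021 × (60000/1001)/(60) = 21021 × 1000/1001 = 21000.

21000 frames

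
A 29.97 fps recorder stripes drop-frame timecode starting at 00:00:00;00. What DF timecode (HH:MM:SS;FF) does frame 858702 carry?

Ten DF minutes hold 17982 frames, so frame 858702 lies in block 47 (frames 845154–863135) with 13548 frames into that block.
The block's first minute is 1800 frames and the rest 1798 each; 13548 frames reaches minute 7, so 47 × 18 + 7 × 2 = 860 labels have been skipped so far.
Adding those back, label number 858702 + 860 = 859562 at 30 labels/s is 28652 s + 2 f = 7 h 57 min 32 s frame 2, i.e. 07:57:32;02.

07:57:32;02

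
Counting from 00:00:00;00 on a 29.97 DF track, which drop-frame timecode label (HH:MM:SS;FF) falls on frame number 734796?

06:48:37;22

Ten DF minutes hold 17982 frames, so frame 734796 lies in block 40 (frames 719280–737261) with 15516 frames into that block.
The block's first minute is 1800 frames and the rest 1798 each; 15516 frames reaches minute 8, so 40 × 18 + 8 × 2 = 736 labels have been skipped so far.
Adding those back, label number 734796 + 736 = 735532 at 30 labels/s is 24517 s + 22 f = 6 h 48 min 37 s frame 22, i.e. 06:48:37;22.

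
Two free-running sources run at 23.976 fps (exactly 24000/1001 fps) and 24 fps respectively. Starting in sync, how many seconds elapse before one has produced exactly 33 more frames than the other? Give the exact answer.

The gap grows by |24 − 24000/1001| = 24/1001 frames per second.
Time for a 33-frame gap: 33 ÷ (24/1001) = 1376.375 s.

1376.375 seconds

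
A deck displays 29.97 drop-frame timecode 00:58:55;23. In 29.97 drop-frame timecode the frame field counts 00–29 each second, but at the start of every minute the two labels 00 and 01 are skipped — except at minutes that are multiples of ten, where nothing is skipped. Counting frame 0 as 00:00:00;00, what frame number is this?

105967

As if non-drop at 30 labels/s: (0 × 3600 + 58 × 60 + 55) × 30 + 23 = 106073.
Minute boundaries passed: 58; those not divisible by 10: 58 − 5 = 53; dropped labels = 2 × 53 = 106.
Actual frame index = 106073 − 106 = 105967.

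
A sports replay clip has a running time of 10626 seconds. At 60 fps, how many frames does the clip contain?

Frames = 10626 × 60 = 637560.

637560 frames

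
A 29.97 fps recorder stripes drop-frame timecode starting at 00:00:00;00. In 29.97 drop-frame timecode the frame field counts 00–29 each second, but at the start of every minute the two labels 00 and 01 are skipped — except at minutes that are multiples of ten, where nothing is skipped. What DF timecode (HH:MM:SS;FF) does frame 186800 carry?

01:43:52;26

Ten DF minutes hold 17982 frames, so frame 186800 lies in block 10 (frames 179820–197801) with 6980 frames into that block.
The block's first minute is 1800 frames and the rest 1798 each; 6980 frames reaches minute 3, so 10 × 18 + 3 × 2 = 186 labels have been skipped so far.
Adding those back, label number 186800 + 186 = 186986 at 30 labels/s is 6232 s + 26 f = 1 h 43 min 52 s frame 26, i.e. 01:43:52;26.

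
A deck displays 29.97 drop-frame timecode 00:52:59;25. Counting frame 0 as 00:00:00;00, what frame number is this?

95301

Complete 10-minute blocks: 5, each 17982 frames → 89910.
Remaining 2 whole minutes in the current block: 1800 + 1 × 1798 = 3598 frames.
Within the current minute: 59 × 30 + 25 − 2 = 1793 (labels ;00/;01 skipped at this minute). Total = 89910 + 3598 + 1793 = 95301.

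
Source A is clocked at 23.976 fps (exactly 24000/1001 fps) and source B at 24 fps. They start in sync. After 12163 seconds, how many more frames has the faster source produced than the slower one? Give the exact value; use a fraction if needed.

291912/1001 frames

A emits 24000/1001 × 12163 = 291912000/1001 frames; B emits 24 × 12163 = 291912.
Difference = 291912/1001 frames (≈ 291.6204); B is ahead of A.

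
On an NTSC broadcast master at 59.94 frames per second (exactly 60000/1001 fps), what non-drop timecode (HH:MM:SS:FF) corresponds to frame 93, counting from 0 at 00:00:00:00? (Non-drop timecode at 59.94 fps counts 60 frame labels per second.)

00:00:01:33

93 ÷ 60 = 1 full seconds, remainder 33 frames.
1 s = 0 h 0 min 1 s.
Timecode: 00:00:01:33.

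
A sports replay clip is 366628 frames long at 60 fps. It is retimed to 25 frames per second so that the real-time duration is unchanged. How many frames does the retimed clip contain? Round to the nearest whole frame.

Frames at target rate = 366628 × (25) / (60) = 458285/3 ≈ 152761.667.
Nearest whole frame: 152762.

152762 frames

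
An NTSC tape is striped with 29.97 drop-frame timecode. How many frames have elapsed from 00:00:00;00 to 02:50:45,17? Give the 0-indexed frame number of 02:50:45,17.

307061

As if non-drop at 30 labels/s: (2 × 3600 + 50 × 60 + 45) × 30 + 17 = 307367.
Minute boundaries passed: 170; those not divisible by 10: 170 − 17 = 153; dropped labels = 2 × 153 = 306.
Actual frame index = 307367 − 306 = 307061.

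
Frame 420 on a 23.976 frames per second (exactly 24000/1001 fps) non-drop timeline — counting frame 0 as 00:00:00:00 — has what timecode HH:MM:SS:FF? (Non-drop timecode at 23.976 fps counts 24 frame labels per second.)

420 ÷ 24 = 17 full seconds, remainder 12 frames.
17 s = 0 h 0 min 17 s.
Timecode: 00:00:17:12.

00:00:17:12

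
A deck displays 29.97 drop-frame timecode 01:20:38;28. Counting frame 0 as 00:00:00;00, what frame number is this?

145024

As if non-drop at 30 labels/s: (1 × 3600 + 20 × 60 + 38) × 30 + 28 = 145168.
Minute boundaries passed: 80; those not divisible by 10: 80 − 8 = 72; dropped labels = 2 × 72 = 144.
Actual frame index = 145168 − 144 = 145024.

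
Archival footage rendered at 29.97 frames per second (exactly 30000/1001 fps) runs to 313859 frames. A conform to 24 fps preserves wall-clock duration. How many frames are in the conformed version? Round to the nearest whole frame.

251338 frames

Frames at target rate = 313859 × (24) / (30000/1001) = 314172859/1250 ≈ 251338.287.
Nearest whole frame: 251338.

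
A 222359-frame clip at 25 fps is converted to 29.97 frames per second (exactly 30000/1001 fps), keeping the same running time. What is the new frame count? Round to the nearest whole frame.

Frames at target rate = 222359 × (30000/1001) / (25) = 266830800/1001 ≈ 266564.236.
Nearest whole frame: 266564.

266564 frames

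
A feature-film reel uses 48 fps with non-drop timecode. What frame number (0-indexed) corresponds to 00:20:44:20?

59732

Total seconds to the label: (0 × 3600 + 20 × 60 + 44) = 1244.
Frame index = 1244 × 48 + 20 = 59732.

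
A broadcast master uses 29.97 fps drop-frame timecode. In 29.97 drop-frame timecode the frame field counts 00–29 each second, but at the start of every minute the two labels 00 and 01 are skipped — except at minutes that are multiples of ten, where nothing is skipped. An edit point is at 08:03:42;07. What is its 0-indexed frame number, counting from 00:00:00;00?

As if non-drop at 30 labels/s: (8 × 3600 + 3 × 60 + 42) × 30 + 7 = 870667.
Minute boundaries passed: 483; those not divisible by 10: 483 − 48 = 435; dropped labels = 2 × 435 = 870.
Actual frame index = 870667 − 870 = 869797.

869797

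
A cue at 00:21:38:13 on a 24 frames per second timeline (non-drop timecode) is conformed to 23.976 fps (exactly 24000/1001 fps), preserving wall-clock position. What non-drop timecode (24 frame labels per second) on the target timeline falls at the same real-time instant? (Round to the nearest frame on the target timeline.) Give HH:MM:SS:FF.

Source frame index: (0×3600 + 21×60 + 38) × 24 + 13 = 31165.
Real time: 31165 / (24) = 31165/24 s.
Target frame: (31165/24) × (24000/1001) = 31165000/1001 ≈ 31133.866 → 31134.
At 24 labels/s: frame 31134 → 00:21:37:06.

00:21:37:06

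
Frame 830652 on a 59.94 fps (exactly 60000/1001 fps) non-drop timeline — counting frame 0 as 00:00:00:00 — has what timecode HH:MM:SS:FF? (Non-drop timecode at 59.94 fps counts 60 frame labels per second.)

03:50:44:12

830652 ÷ 60 = 13844 full seconds, remainder 12 frames.
13844 s = 3 h 50 min 44 s.
Timecode: 03:50:44:12.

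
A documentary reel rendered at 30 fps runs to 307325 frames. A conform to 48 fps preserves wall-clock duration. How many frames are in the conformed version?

491720 frames

Target frames = source frames × (target rate / source rate) = 307325 × (48)/(30) = 307325 × 8/5 = 491720.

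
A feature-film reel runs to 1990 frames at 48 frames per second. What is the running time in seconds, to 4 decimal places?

41.4583 seconds

Running time = 1990 × 1/48 = 995/24 s ≈ 41.4583 s.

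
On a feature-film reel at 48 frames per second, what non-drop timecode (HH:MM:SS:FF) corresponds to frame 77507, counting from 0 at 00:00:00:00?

77507 ÷ 48 = 1614 full seconds, remainder 35 frames.
1614 s = 0 h 26 min 54 s.
Timecode: 00:26:54:35.

00:26:54:35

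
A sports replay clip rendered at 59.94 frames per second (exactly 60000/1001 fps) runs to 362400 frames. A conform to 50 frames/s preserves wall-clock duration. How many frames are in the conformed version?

Target frames = source frames × (target rate / source rate) = 362400 × (50)/(60000/1001) = 362400 × 1001/1200 = 302302.

302302 frames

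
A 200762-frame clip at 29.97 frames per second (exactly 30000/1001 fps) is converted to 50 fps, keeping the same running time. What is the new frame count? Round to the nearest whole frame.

334938 frames

Frames at target rate = 200762 × (50) / (30000/1001) = 100481381/300 ≈ 334937.937.
Nearest whole frame: 334938.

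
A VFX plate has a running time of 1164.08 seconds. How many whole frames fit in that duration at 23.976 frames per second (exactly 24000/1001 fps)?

Frames = 1164.08 × 24000/1001 = 27937920/1001 ≈ 27910.0100.
Complete frames: 27910.

27910 frames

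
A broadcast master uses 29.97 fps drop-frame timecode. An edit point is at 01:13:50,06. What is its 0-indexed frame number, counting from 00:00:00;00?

Complete 10-minute blocks: 7, each 17982 frames → 125874.
Remaining 3 whole minutes in the current block: 1800 + 2 × 1798 = 5396 frames.
Within the current minute: 50 × 30 + 6 − 2 = 1504 (labels ;00/;01 skipped at this minute). Total = 125874 + 5396 + 1504 = 132774.

132774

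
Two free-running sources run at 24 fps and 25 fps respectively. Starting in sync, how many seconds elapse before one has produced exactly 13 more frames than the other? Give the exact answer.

The gap grows by |25 − 24| = 1 frame per second.
Time for a 13-frame gap: 13 ÷ (1) = 13 s.

13 seconds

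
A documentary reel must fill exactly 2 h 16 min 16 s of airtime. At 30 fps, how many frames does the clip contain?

245280 frames

2 h 16 min 16 s = 8176 s.
Frames = 8176 × 30 = 245280.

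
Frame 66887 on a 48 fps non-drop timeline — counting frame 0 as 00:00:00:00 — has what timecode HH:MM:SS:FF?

66887 ÷ 48 = 1393 full seconds, remainder 23 frames.
1393 s = 0 h 23 min 13 s.
Timecode: 00:23:13:23.

00:23:13:23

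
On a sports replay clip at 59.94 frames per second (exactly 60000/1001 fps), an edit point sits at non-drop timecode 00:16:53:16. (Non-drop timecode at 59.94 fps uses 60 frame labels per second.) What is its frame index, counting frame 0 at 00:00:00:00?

frame 60796

Total seconds to the label: (0 × 3600 + 16 × 60 + 53) = 1013.
Frame index = 1013 × 60 + 16 = 60796.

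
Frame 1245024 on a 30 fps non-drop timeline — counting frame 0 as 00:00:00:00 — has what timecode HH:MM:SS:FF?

1245024 ÷ 30 = 41500 full seconds, remainder 24 frames.
41500 s = 11 h 31 min 40 s.
Timecode: 11:31:40:24.

11:31:40:24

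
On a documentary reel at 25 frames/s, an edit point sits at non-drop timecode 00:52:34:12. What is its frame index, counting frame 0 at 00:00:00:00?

78862

Total seconds to the label: (0 × 3600 + 52 × 60 + 34) = 3154.
Frame index = 3154 × 25 + 12 = 78862.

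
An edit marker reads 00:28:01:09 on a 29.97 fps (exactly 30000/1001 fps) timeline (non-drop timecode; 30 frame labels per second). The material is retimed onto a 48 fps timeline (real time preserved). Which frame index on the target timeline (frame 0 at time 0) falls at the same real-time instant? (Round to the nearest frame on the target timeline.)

Source frame index: (0×3600 + 28×60 + 1) × 30 + 9 = 50439.
Real time: 50439 / (30000/1001) = 16829813/10000 s.
Target frame: (16829813/10000) × (48) = 50489439/625 ≈ 80783.102 → 80783.

frame 80783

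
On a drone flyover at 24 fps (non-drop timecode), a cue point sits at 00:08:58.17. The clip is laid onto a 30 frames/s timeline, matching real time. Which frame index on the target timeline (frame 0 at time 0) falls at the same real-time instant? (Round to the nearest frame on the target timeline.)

Source frame index: (0×3600 + 8×60 + 58) × 24 + 17 = 12929.
Real time: 12929 / (24) = 12929/24 s.
Target frame: (12929/24) × (30) = 64645/4 ≈ 16161.250 → 16161.

frame 16161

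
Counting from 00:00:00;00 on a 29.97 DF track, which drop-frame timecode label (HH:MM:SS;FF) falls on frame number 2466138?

Ten DF minutes hold 17982 frames, so frame 2466138 lies in block 137 (frames 2463534–2481515) with 2604 frames into that block.
The block's first minute is 1800 frames and the rest 1798 each; 2604 frames reaches minute 1, so 137 × 18 + 1 × 2 = 2468 labels have been skipped so far.
Adding those back, label number 2466138 + 2468 = 2468606 at 30 labels/s is 82286 s + 26 f = 22 h 51 min 26 s frame 26, i.e. 22:51:26;26.

22:51:26;26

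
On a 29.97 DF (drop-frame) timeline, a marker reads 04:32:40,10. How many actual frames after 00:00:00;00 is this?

Complete 10-minute blocks: 27, each 17982 frames → 485514.
Remaining 2 whole minutes in the current block: 1800 + 1 × 1798 = 3598 frames.
Within the current minute: 40 × 30 + 10 − 2 = 1208 (labels ;00/;01 skipped at this minute). Total = 485514 + 3598 + 1208 = 490320.

490320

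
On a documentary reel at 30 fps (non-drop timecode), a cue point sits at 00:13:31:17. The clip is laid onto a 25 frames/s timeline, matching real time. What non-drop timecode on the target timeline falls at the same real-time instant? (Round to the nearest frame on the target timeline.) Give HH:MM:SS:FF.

00:13:31:14

Source frame index: (0×3600 + 13×60 + 31) × 30 + 17 = 24347.
Real time: 24347 / (30) = 24347/30 s.
Target frame: (24347/30) × (25) = 121735/6 ≈ 20289.167 → 20289.
At 25 labels/s: frame 20289 → 00:13:31:14.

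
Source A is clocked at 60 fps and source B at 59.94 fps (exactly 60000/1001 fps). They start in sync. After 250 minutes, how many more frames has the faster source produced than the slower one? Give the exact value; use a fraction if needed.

900000/1001 frames

250 min = 15000 s.
A emits 60 × 15000 = 900000 frames; B emits 60000/1001 × 15000 = 900000000/1001.
Difference = 900000/1001 frames (≈ 899.1009); B is behind A.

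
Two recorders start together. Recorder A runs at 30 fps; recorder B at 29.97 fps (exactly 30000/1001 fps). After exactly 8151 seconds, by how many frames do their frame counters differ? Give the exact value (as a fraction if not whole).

1710/7 frames

A emits 30 × 8151 = 244530 frames; B emits 30000/1001 × 8151 = 1710000/7.
Difference = 1710/7 frames (≈ 244.2857); B is behind A.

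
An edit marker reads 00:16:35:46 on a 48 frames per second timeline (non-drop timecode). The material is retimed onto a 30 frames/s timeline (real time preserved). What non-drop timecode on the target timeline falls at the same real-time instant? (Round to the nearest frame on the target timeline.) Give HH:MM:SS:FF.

00:16:35:29

Source frame index: (0×3600 + 16×60 + 35) × 48 + 46 = 47806.
Real time: 47806 / (48) = 23903/24 s.
Target frame: (23903/24) × (30) = 119515/4 ≈ 29878.750 → 29879.
At 30 labels/s: frame 29879 → 00:16:35:29.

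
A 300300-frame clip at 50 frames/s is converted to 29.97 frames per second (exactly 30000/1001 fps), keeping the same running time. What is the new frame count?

Target frames = source frames × (target rate / source rate) = 300300 × (30000/1001)/(50) = 300300 × 600/1001 = 180000.

180000 frames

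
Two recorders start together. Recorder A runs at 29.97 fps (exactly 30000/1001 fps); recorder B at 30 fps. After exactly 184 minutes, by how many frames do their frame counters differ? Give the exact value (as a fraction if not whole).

184 min = 11040 s.
A emits 30000/1001 × 11040 = 331200000/1001 frames; B emits 30 × 11040 = 331200.
Difference = 331200/1001 frames (≈ 330.8691); B is ahead of A.

331200/1001 frames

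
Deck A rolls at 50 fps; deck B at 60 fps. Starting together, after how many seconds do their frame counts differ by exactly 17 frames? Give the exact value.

1.7 seconds

The gap grows by |60 − 50| = 10 frames per second.
Time for a 17-frame gap: 17 ÷ (10) = 1.7 s.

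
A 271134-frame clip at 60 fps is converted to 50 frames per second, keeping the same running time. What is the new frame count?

Target frames = source frames × (target rate / source rate) = 271134 × (50)/(60) = 271134 × 5/6 = 225945.

225945 frames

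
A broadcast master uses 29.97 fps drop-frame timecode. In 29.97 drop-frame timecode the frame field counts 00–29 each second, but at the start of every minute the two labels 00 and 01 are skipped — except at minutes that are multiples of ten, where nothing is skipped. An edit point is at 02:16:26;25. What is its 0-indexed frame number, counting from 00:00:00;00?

Complete 10-minute blocks: 13, each 17982 frames → 233766.
Remaining 6 whole minutes in the current block: 1800 + 5 × 1798 = 10790 frames.
Within the current minute: 26 × 30 + 25 − 2 = 803 (labels ;00/;01 skipped at this minute). Total = 233766 + 10790 + 803 = 245359.

245359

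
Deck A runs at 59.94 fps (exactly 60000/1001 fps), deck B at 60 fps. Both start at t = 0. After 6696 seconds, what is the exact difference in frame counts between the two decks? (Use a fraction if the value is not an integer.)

401760/1001 frames

A emits 60000/1001 × 6696 = 401760000/1001 frames; B emits 60 × 6696 = 401760.
Difference = 401760/1001 frames (≈ 401.3586); B is ahead of A.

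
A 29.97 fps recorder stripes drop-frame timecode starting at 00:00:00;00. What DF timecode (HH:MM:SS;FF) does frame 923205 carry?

Each 10-minute DF block holds 10 × 60 × 30 − 9 × 2 = 17982 frames. 923205 ÷ 17982 → 51 full blocks, remainder 6123.
Within the partial block the first minute is 1800 frames and each further minute 1798, so 3 further minute boundaries passed. Total skipped labels = 18 × 51 + 2 × 3 = 924.
Non-drop label index = 923205 + 924 = 924129; at 30 labels/s that is 08:33:24:09, i.e. DF 08:33:24;09.

08:33:24;09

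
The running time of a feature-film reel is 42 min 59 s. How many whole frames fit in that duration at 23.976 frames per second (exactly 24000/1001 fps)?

61834 frames

42 min 59 s = 2579 s.
Frames = 2579 × 24000/1001 = 61896000/1001 ≈ 61834.1658.
Complete frames: 61834.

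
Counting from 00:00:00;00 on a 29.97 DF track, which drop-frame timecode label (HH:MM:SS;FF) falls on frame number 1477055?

13:41:24;13

Each 10-minute DF block holds 10 × 60 × 30 − 9 × 2 = 17982 frames. 1477055 ÷ 17982 → 82 full blocks, remainder 2531.
Within the partial block the first minute is 1800 frames and each further minute 1798, so 1 further minute boundary passed. Total skipped labels = 18 × 82 + 2 × 1 = 1478.
Non-drop label index = 1477055 + 1478 = 1478533; at 30 labels/s that is 13:41:24:13, i.e. DF 13:41:24;13.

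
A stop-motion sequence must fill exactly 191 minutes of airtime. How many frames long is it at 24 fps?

191 min = 11460 s.
Frames = 11460 × 24 = 275040.

275040 frames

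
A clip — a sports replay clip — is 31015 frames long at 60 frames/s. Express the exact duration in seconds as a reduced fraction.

6203/12 seconds

Running time = 31015 ÷ (60) = 31015 × 1/60 = 6203/12 s.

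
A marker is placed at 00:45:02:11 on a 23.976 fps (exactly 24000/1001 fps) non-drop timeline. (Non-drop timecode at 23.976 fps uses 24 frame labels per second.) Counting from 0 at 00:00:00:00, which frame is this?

Total seconds to the label: (0 × 3600 + 45 × 60 + 2) = 2702.
Frame index = 2702 × 24 + 11 = 64859.

frame 64859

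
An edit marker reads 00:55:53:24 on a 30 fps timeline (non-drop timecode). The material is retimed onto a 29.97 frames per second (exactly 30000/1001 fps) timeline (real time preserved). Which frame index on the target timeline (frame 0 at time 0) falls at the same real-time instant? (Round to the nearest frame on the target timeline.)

frame 100513

Source frame index: (0×3600 + 55×60 + 53) × 30 + 24 = 100614.
Real time: 100614 / (30) = 16769/5 s.
Target frame: (16769/5) × (30000/1001) = 100614000/1001 ≈ 100513.487 → 100513.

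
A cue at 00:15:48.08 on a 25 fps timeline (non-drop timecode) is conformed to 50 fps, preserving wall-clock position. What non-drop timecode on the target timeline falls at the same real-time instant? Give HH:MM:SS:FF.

00:15:48:16

Source frame index: (0×3600 + 15×60 + 48) × 25 + 8 = 23708.
Real time: 23708 / (25) = 23708/25 s.
Target frame: (23708/25) × (50) = 47416.
At 50 labels/s: frame 47416 → 00:15:48:16.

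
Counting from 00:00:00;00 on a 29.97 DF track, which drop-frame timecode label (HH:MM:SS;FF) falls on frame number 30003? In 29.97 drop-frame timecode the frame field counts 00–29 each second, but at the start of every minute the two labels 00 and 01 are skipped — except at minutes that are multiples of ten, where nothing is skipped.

Each 10-minute DF block holds 10 × 60 × 30 − 9 × 2 = 17982 frames. 30003 ÷ 17982 → 1 full block, remainder 12021.
Within the partial block the first minute is 1800 frames and each further minute 1798, so 6 further minute boundaries passed. Total skipped labels = 18 × 1 + 2 × 6 = 30.
Non-drop label index = 30003 + 30 = 30033; at 30 labels/s that is 00:16:41:03, i.e. DF 00:16:41;03.

00:16:41;03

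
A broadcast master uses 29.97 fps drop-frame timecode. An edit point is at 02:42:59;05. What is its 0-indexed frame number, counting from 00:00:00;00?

Complete 10-minute blocks: 16, each 17982 frames → 287712.
Remaining 2 whole minutes in the current block: 1800 + 1 × 1798 = 3598 frames.
Within the current minute: 59 × 30 + 5 − 2 = 1773 (labels ;00/;01 skipped at this minute). Total = 287712 + 3598 + 1773 = 293083.

293083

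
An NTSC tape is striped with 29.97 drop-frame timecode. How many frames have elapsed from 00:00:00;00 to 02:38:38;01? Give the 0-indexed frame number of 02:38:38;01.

Complete 10-minute blocks: 15, each 17982 frames → 269730.
Remaining 8 whole minutes in the current block: 1800 + 7 × 1798 = 14386 frames.
Within the current minute: 38 × 30 + 1 − 2 = 1139 (labels ;00/;01 skipped at this minute). Total = 269730 + 14386 + 1139 = 285255.

285255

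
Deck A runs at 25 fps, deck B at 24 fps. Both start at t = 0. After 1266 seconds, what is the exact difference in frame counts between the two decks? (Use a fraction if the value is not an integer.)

A emits 25 × 1266 = 31650 frames; B emits 24 × 1266 = 30384.
Difference = 1266 frames; B is behind A.

1266 frames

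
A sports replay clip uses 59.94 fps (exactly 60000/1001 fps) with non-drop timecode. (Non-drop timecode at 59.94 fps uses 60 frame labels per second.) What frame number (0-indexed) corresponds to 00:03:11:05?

Total seconds to the label: (0 × 3600 + 3 × 60 + 11) = 191.
Frame index = 191 × 60 + 5 = 11465.

11465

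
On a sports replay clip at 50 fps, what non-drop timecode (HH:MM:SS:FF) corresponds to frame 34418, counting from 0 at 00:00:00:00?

00:11:28:18

34418 ÷ 50 = 688 full seconds, remainder 18 frames.
688 s = 0 h 11 min 28 s.
Timecode: 00:11:28:18.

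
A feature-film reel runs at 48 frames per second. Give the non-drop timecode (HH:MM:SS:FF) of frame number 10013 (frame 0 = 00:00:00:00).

00:03:28:29

10013 ÷ 48 = 208 full seconds, remainder 29 frames.
208 s = 0 h 3 min 28 s.
Timecode: 00:03:28:29.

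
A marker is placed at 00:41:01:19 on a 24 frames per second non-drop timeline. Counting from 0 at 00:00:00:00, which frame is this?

Total seconds to the label: (0 × 3600 + 41 × 60 + 1) = 2461.
Frame index = 2461 × 24 + 19 = 59083.

frame 59083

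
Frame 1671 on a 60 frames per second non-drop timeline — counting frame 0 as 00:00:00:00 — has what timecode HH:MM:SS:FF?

1671 ÷ 60 = 27 full seconds, remainder 51 frames.
27 s = 0 h 0 min 27 s.
Timecode: 00:00:27:51.

00:00:27:51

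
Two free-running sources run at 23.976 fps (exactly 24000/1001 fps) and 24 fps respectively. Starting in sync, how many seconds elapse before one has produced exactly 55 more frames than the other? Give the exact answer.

55055/24 seconds

The gap grows by |24 − 24000/1001| = 24/1001 frames per second.
Time for a 55-frame gap: 55 ÷ (24/1001) = 55055/24 s.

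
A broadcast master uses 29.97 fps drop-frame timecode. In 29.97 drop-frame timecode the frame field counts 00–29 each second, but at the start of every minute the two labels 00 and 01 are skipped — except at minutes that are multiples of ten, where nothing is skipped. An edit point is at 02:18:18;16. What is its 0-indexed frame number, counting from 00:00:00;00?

As if non-drop at 30 labels/s: (2 × 3600 + 18 × 60 + 18) × 30 + 16 = 248956.
Minute boundaries passed: 138; those not divisible by 10: 138 − 13 = 125; dropped labels = 2 × 125 = 250.
Actual frame index = 248956 − 250 = 248706.

248706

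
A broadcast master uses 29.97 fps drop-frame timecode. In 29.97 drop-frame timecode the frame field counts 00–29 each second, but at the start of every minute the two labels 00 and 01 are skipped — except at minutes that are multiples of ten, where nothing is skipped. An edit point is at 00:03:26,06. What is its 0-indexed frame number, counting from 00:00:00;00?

6180

Complete 10-minute blocks: 0, each 17982 frames → 0.
Remaining 3 whole minutes in the current block: 1800 + 2 × 1798 = 5396 frames.
Within the current minute: 26 × 30 + 6 − 2 = 784 (labels ;00/;01 skipped at this minute). Total = 0 + 5396 + 784 = 6180.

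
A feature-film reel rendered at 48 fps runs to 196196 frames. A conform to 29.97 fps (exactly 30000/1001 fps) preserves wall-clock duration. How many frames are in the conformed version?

122500 frames

Target frames = source frames × (target rate / source rate) = 196196 × (30000/1001)/(48) = 196196 × 625/1001 = 122500.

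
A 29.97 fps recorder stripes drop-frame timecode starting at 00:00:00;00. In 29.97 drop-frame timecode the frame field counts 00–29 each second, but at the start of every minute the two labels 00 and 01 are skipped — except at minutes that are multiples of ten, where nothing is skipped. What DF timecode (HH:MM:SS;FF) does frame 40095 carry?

Each 10-minute DF block holds 10 × 60 × 30 − 9 × 2 = 17982 frames. 40095 ÷ 17982 → 2 full blocks, remainder 4131.
Within the partial block the first minute is 1800 frames and each further minute 1798, so 2 further minute boundaries passed. Total skipped labels = 18 × 2 + 2 × 2 = 40.
Non-drop label index = 40095 + 40 = 40135; at 30 labels/s that is 00:22:17:25, i.e. DF 00:22:17;25.

00:22:17;25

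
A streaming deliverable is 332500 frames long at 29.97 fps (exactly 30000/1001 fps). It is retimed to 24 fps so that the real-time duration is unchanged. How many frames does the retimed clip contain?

266266 frames

Target frames = source frames × (target rate / source rate) = 332500 × (24)/(30000/1001) = 332500 × 1001/1250 = 266266.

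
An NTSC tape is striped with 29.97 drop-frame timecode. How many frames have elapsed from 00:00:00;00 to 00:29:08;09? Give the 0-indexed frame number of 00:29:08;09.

52395

As if non-drop at 30 labels/s: (0 × 3600 + 29 × 60 + 8) × 30 + 9 = 52449.
Minute boundaries passed: 29; those not divisible by 10: 29 − 2 = 27; dropped labels = 2 × 27 = 54.
Actual frame index = 52449 − 54 = 52395.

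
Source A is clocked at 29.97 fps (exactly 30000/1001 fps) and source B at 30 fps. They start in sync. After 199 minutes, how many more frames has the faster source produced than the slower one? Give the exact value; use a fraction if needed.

199 min = 11940 s.
A emits 30000/1001 × 11940 = 358200000/1001 frames; B emits 30 × 11940 = 358200.
Difference = 358200/1001 frames (≈ 357.8422); B is ahead of A.

358200/1001 frames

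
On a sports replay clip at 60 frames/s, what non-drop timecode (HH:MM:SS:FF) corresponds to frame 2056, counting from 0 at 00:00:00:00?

00:00:34:16

2056 ÷ 60 = 34 full seconds, remainder 16 frames.
34 s = 0 h 0 min 34 s.
Timecode: 00:00:34:16.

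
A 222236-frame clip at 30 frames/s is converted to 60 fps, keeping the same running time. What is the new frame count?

444472 frames

Frames at target rate = 222236 × (60) / (30) = 444472.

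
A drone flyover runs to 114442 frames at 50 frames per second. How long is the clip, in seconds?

Running time = 114442 / (50) = 2288.84 s.

2288.84 seconds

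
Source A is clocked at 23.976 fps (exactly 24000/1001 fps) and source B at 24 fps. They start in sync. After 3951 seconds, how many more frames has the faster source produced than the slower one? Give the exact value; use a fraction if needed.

94824/1001 frames

A emits 24000/1001 × 3951 = 94824000/1001 frames; B emits 24 × 3951 = 94824.
Difference = 94824/1001 frames (≈ 94.7293); B is ahead of A.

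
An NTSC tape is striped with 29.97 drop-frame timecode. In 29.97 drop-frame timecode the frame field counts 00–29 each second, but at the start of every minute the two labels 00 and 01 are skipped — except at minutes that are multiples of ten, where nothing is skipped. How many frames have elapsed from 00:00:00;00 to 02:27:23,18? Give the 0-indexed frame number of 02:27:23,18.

265042

Complete 10-minute blocks: 14, each 17982 frames → 251748.
Remaining 7 whole minutes in the current block: 1800 + 6 × 1798 = 12588 frames.
Within the current minute: 23 × 30 + 18 − 2 = 706 (labels ;00/;01 skipped at this minute). Total = 251748 + 12588 + 706 = 265042.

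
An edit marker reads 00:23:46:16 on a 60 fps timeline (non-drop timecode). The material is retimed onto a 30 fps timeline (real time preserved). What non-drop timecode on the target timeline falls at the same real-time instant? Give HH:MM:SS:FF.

Source frame index: (0×3600 + 23×60 + 46) × 60 + 16 = 85576.
Real time: 85576 / (60) = 21394/15 s.
Target frame: (21394/15) × (30) = 42788.
At 30 labels/s: frame 42788 → 00:23:46:08.

00:23:46:08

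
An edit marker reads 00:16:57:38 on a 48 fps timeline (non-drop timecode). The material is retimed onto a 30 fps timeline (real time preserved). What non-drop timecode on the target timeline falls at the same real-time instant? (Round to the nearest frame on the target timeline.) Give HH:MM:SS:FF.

Source frame index: (0×3600 + 16×60 + 57) × 48 + 38 = 48854.
Real time: 48854 / (48) = 24427/24 s.
Target frame: (24427/24) × (30) = 122135/4 ≈ 30533.750 → 30534.
At 30 labels/s: frame 30534 → 00:16:57:24.

00:16:57:24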